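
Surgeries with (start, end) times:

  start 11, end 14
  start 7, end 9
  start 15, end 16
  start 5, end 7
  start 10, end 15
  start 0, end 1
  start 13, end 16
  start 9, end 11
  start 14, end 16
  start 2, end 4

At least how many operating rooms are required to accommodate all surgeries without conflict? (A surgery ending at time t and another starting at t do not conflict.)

Count concurrent intervals with a sweep; the peak is the room count.
starts: [0, 2, 5, 7, 9, 10, 11, 13, 14, 15]
ends:   [1, 4, 7, 9, 11, 14, 15, 16, 16, 16]
s0→1 e1→0 s2→1 e4→0 s5→1 e7→0 s7→1 e9→0 s9→1 s10→2 e11→1 s11→2 s13→3  — peak 3.

3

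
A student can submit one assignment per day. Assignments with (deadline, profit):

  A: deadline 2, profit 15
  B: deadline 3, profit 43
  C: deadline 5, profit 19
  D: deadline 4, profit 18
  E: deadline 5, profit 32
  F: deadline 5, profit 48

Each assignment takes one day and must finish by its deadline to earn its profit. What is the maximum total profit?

Take jobs in profit order; each goes to the latest open slot no later than its deadline.
Profit order: F=48 B=43 E=32 C=19 D=18 A=15
Assign: F→slot 5, B→slot 3, E→slot 4, C→slot 2, D→slot 1, A skipped.
Slots: [1:D] [2:C] [3:B] [4:E] [5:F]
Profit = 18 + 19 + 43 + 32 + 48 = 160

160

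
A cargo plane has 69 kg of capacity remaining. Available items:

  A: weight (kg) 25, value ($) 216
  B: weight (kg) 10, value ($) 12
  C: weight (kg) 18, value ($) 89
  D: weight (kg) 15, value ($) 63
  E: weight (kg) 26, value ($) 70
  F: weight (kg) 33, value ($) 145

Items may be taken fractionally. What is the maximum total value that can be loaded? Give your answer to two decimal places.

Ratios (sorted): A 8.64, C 4.94, F 4.39, D 4.20, E 2.69, B 1.20
take A (25 @ 216); take C (18 @ 89); take 26/33 of F → 114.24. Capacity used 69/69.
Total value = 419.24

419.24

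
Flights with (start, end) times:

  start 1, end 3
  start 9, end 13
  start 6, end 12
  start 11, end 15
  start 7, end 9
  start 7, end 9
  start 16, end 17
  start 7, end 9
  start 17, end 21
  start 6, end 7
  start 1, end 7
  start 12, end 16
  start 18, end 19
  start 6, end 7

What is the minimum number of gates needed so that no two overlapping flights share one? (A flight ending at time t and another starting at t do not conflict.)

4

Count concurrent intervals with a sweep; the peak is the room count.
Events (time:±→running): 1:+→1 1:+→2 3:-→1 6:+→2 6:+→3 6:+→4 … peak 4.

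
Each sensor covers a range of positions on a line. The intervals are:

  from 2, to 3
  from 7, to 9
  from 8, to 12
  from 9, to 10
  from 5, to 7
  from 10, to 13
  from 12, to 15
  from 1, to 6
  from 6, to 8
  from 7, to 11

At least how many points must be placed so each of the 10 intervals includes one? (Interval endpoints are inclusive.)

4

Sort by right endpoint; whenever an interval is uncovered, place a point at its right end.
By right end: [2,3]  [1,6]  [5,7]  [6,8]  [7,9]  [9,10]  [7,11]  [8,12]  [10,13]  [12,15]
[2,3] uncovered → point at 3; [5,7] uncovered → point at 7; [9,10] uncovered → point at 10; [12,15] uncovered → point at 15.
Points: 3, 7, 10, 15 (4 total).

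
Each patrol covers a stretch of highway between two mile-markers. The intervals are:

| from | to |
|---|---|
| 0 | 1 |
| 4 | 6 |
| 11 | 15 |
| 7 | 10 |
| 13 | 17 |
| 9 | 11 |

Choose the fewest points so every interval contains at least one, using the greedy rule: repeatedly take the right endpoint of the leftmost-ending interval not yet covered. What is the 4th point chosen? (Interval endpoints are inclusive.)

Sort by right endpoint; whenever an interval is uncovered, place a point at its right end.
By right end: [0,1]  [4,6]  [7,10]  [9,11]  [11,15]  [13,17]
[0,1] uncovered → point at 1; [4,6] uncovered → point at 6; [7,10] uncovered → point at 10; [11,15] uncovered → point at 15.
Points: 1, 6, 10, 15 (4 total).

15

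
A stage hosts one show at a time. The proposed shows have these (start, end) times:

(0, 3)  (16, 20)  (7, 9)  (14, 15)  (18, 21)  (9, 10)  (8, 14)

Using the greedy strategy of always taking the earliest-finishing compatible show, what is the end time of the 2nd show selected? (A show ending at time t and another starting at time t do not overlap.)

Sorted by end: (0,3)  (7,9)  (9,10)  (8,14)  (14,15)  (16,20)  (18,21)
take (0,3); take (7,9); take (9,10); skip (8,14); take (14,15); take (16,20); skip (18,21).
Selected: (0,3) (7,9) (9,10) (14,15) (16,20)

9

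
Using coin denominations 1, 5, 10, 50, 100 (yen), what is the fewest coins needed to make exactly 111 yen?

3

111 − 1×100→11 − 1×10→1 − 1×1→0
Total coins = 1 + 1 + 1 = 3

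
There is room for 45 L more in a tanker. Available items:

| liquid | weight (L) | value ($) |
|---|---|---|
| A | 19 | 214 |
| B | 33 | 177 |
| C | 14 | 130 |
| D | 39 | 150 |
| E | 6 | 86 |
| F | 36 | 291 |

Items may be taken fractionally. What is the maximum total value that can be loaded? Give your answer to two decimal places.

Greedy by value/weight ratio, highest first.
Order: E (86/6=14.33) > A (214/19=11.26) > C (130/14=9.29) > F (291/36=8.08) > B (177/33=5.36) > D (150/39=3.85)
Fill: take E (6 @ 86) → take A (19 @ 214) → take C (14 @ 130) → take 6/36 of F → 48.50; 45/45 used.
Total value = 478.50

478.50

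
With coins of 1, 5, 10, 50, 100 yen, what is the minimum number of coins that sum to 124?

124 = 1×100 + 2×10 + 4×1
Total coins = 1 + 2 + 4 = 7

7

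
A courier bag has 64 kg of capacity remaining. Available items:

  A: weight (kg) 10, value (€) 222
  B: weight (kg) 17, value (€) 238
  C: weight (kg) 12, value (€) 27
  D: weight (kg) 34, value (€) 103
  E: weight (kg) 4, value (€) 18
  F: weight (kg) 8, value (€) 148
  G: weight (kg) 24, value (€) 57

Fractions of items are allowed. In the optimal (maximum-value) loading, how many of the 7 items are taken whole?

4

Order: A (222/10=22.20) > F (148/8=18.50) > B (238/17=14.00) > E (18/4=4.50) > D (103/34=3.03) > G (57/24=2.38) > C (27/12=2.25)
Fill: take A (10 @ 222) → take F (8 @ 148) → take B (17 @ 238) → take E (4 @ 18) → take 25/34 of D → 75.74; 64/64 used.
4 item(s) taken whole; one partial (take 25/34 of D).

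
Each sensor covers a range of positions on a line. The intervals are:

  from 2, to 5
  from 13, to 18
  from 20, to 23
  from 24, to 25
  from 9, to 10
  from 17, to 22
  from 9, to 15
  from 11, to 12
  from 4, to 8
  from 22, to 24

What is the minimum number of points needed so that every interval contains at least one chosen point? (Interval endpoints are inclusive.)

6

By right end: [2,5]  [4,8]  [9,10]  [11,12]  [9,15]  [13,18]  [17,22]  [20,23]  [22,24]  [24,25]
[2,5] uncovered → point at 5; [9,10] uncovered → point at 10; [11,12] uncovered → point at 12; [13,18] uncovered → point at 18; [20,23] uncovered → point at 23; [24,25] uncovered → point at 25.
Points: 5, 10, 12, 18, 23, 25 (6 total).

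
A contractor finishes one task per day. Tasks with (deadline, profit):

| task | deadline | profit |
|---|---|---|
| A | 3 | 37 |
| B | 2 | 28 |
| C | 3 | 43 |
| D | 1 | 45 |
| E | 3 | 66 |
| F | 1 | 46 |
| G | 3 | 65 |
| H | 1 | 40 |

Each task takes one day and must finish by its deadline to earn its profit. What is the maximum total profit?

177

Take jobs in profit order; each goes to the latest open slot no later than its deadline.
By profit: E(d3,66), G(d3,65), F(d1,46), D(d1,45), C(d3,43), H(d1,40), A(d3,37), B(d2,28)
E→slot 3; G→slot 2; F→slot 1; D skipped; C skipped; H skipped; A skipped; B skipped.
Profit = 46 + 65 + 66 = 177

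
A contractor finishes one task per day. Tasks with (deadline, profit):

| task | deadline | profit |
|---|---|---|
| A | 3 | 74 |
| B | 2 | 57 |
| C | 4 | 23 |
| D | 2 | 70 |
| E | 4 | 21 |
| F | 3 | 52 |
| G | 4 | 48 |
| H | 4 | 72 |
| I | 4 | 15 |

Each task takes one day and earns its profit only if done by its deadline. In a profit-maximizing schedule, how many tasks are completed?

4

Take jobs in profit order; each goes to the latest open slot no later than its deadline.
Profit order: A=74 H=72 D=70 B=57 F=52 G=48 C=23 E=21 I=15
Assign: A→slot 3, H→slot 4, D→slot 2, B→slot 1, F skipped, G skipped, C skipped, E skipped, I skipped.
Slots: [1:B] [2:D] [3:A] [4:H]
4 of 9 scheduled.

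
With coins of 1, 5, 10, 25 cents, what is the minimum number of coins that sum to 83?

Use the largest denomination that fits, subtract, and repeat.
83 − 3×25→8 − 1×5→3 − 3×1→0
Total coins = 3 + 1 + 3 = 7

7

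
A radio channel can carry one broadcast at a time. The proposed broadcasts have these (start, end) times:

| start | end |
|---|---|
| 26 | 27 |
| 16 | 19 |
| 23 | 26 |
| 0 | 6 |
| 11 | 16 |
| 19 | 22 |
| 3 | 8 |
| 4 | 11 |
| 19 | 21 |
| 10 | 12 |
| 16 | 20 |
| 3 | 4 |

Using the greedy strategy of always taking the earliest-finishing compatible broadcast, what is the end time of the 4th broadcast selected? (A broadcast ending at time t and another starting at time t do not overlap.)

By end time: (3,4), (0,6), (3,8), (4,11), (10,12), (11,16), (16,19), (16,20), (19,21), (19,22), (23,26), (26,27).
Pick (3,4); next start ≥ 4 → (4,11); next start ≥ 11 → (11,16); next start ≥ 16 → (16,19); next start ≥ 19 → (19,21); next start ≥ 21 → (23,26); next start ≥ 26 → (26,27).
Selected: (3,4) (4,11) (11,16) (16,19) (19,21) (23,26) (26,27)

19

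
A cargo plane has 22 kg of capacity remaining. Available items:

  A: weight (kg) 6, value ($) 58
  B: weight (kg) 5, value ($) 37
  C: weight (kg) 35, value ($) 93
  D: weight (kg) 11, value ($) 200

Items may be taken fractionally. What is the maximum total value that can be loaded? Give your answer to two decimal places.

Sort by value per unit weight and fill in that order.
Ratios (sorted): D 18.18, A 9.67, B 7.40, C 2.66
take D (11 @ 200); take A (6 @ 58); take B (5 @ 37). Capacity used 22/22.
Total value = 295.00

295.00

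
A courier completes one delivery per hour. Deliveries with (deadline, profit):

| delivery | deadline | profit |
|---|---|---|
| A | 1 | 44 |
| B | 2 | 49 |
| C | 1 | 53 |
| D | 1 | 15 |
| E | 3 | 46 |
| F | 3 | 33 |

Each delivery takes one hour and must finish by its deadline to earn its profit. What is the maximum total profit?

Sort by profit descending; place each in the latest free slot ≤ its deadline.
By profit: C(d1,53), B(d2,49), E(d3,46), A(d1,44), F(d3,33), D(d1,15)
C→slot 1; B→slot 2; E→slot 3; A skipped; F skipped; D skipped.
Profit = 53 + 49 + 46 = 148

148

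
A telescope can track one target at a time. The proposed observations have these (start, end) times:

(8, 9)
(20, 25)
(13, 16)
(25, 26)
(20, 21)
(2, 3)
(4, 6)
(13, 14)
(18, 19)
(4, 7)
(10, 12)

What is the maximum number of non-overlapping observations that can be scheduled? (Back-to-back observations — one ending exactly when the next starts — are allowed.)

By end time: (2,3), (4,6), (4,7), (8,9), (10,12), (13,14), (13,16), (18,19), (20,21), (20,25), (25,26).
Pick (2,3); next start ≥ 3 → (4,6); next start ≥ 6 → (8,9); next start ≥ 9 → (10,12); next start ≥ 12 → (13,14); next start ≥ 14 → (18,19); next start ≥ 19 → (20,21); next start ≥ 21 → (25,26).
Selected 8 observations.

8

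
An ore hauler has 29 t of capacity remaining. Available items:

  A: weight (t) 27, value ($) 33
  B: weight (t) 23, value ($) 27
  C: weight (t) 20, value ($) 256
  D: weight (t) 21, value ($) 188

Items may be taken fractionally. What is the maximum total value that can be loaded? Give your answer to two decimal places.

336.57

Sort by value per unit weight and fill in that order.
Ratios (sorted): C 12.80, D 8.95, A 1.22, B 1.17
take C (20 @ 256); take 9/21 of D → 80.57. Capacity used 29/29.
Total value = 336.57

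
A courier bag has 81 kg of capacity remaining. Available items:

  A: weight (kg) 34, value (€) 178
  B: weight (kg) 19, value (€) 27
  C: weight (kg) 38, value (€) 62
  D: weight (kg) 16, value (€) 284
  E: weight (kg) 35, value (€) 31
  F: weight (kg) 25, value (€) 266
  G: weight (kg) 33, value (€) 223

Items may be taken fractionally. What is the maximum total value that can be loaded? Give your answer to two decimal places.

809.65

Order: D (284/16=17.75) > F (266/25=10.64) > G (223/33=6.76) > A (178/34=5.24) > C (62/38=1.63) > B (27/19=1.42) > E (31/35=0.89)
Fill: take D (16 @ 284) → take F (25 @ 266) → take G (33 @ 223) → take 7/34 of A → 36.65; 81/81 used.
Total value = 809.65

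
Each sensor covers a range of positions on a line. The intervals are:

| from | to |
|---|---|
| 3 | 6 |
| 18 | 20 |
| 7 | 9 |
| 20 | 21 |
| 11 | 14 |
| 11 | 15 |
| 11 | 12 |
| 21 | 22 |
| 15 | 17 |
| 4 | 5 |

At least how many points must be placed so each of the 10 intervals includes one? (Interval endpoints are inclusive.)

6

Sort by right endpoint; whenever an interval is uncovered, place a point at its right end.
By right end: [4,5]  [3,6]  [7,9]  [11,12]  [11,14]  [11,15]  [15,17]  [18,20]  [20,21]  [21,22]
[4,5] uncovered → point at 5; [7,9] uncovered → point at 9; [11,12] uncovered → point at 12; [15,17] uncovered → point at 17; [18,20] uncovered → point at 20; [21,22] uncovered → point at 22.
Points: 5, 9, 12, 17, 20, 22 (6 total).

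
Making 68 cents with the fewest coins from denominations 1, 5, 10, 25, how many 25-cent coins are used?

68 − 2×25→18 − 1×10→8 − 1×5→3 − 3×1→0
Count of 25: 2

2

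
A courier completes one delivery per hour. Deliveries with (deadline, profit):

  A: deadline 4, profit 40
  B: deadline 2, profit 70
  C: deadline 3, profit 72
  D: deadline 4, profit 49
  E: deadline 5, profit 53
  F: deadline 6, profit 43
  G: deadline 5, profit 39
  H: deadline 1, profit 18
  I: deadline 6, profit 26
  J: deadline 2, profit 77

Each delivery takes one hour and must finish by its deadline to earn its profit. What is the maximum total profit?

364

Sort by profit descending; place each in the latest free slot ≤ its deadline.
By profit: J(d2,77), C(d3,72), B(d2,70), E(d5,53), D(d4,49), F(d6,43), A(d4,40), G(d5,39), I(d6,26), H(d1,18)
J→slot 2; C→slot 3; B→slot 1; E→slot 5; D→slot 4; F→slot 6; A skipped; G skipped; I skipped; H skipped.
Profit = 70 + 77 + 72 + 49 + 53 + 43 = 364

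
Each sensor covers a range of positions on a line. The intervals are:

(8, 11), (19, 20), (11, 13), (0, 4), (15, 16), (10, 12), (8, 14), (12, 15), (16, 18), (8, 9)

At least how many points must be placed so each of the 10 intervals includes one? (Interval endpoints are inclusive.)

5

Sorted: [0,4] [8,9] [8,11] [10,12] [11,13] [8,14] [12,15] [15,16] [16,18] [19,20]
{[0,4]} hit by 4; {[8,9],[8,11]} hit by 9; {[10,12],[11,13],[8,14],[12,15]} hit by 12; {[15,16],[16,18]} hit by 16; {[19,20]} hit by 20.
Points: 4, 9, 12, 16, 20 (5 total).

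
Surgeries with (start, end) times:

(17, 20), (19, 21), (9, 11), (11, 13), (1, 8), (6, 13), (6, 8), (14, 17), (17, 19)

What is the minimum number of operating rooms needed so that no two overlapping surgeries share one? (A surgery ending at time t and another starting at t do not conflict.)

Events (time:±→running): 1:+→1 6:+→2 6:+→3 … peak 3.

3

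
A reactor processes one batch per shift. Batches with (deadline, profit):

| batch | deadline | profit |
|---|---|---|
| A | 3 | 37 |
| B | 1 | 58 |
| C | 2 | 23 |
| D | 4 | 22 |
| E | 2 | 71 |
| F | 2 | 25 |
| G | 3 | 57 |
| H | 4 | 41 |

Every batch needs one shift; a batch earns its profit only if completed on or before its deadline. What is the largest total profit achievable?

Take jobs in profit order; each goes to the latest open slot no later than its deadline.
By profit: E(d2,71), B(d1,58), G(d3,57), H(d4,41), A(d3,37), F(d2,25), C(d2,23), D(d4,22)
E→slot 2; B→slot 1; G→slot 3; H→slot 4; A skipped; F skipped; C skipped; D skipped.
Profit = 58 + 71 + 57 + 41 = 227

227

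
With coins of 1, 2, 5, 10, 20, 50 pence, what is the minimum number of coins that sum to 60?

60 − 1×50→10 − 1×10→0
Total coins = 1 + 1 = 2

2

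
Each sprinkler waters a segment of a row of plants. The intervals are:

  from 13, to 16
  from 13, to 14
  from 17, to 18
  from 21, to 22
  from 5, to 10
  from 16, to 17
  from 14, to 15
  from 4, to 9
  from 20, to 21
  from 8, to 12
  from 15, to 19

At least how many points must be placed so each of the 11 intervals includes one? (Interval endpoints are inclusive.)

Sort by right endpoint; whenever an interval is uncovered, place a point at its right end.
By right end: [4,9]  [5,10]  [8,12]  [13,14]  [14,15]  [13,16]  [16,17]  [17,18]  [15,19]  [20,21]  [21,22]
[4,9] uncovered → point at 9; [13,14] uncovered → point at 14; [16,17] uncovered → point at 17; [20,21] uncovered → point at 21.
Points: 9, 14, 17, 21 (4 total).

4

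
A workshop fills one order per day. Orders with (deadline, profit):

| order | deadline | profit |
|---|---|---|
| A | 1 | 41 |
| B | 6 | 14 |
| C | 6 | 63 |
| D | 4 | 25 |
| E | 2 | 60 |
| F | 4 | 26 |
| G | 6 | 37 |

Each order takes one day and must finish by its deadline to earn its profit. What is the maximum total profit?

Take jobs in profit order; each goes to the latest open slot no later than its deadline.
By profit: C(d6,63), E(d2,60), A(d1,41), G(d6,37), F(d4,26), D(d4,25), B(d6,14)
C→slot 6; E→slot 2; A→slot 1; G→slot 5; F→slot 4; D→slot 3; B skipped.
Profit = 41 + 60 + 25 + 26 + 37 + 63 = 252

252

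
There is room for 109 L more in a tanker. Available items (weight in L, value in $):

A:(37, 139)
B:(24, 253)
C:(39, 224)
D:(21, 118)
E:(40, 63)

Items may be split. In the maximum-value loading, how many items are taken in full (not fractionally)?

Order: B (253/24=10.54) > C (224/39=5.74) > D (118/21=5.62) > A (139/37=3.76) > E (63/40=1.57)
Fill: take B (24 @ 253) → take C (39 @ 224) → take D (21 @ 118) → take 25/37 of A → 93.92; 109/109 used.
3 item(s) taken whole; one partial (take 25/37 of A).

3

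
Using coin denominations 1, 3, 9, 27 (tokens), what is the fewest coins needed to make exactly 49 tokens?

Greedy: take as many of the largest coin as possible, then repeat with the remainder.
49 − 1×27→22 − 2×9→4 − 1×3→1 − 1×1→0
Total coins = 1 + 2 + 1 + 1 = 5

5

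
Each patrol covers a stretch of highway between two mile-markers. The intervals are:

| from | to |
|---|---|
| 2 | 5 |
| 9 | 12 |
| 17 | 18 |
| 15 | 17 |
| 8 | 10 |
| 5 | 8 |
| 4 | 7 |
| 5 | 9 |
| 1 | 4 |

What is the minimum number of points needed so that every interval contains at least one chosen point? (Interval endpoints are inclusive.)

4

Sort by right endpoint; whenever an interval is uncovered, place a point at its right end.
Sorted: [1,4] [2,5] [4,7] [5,8] [5,9] [8,10] [9,12] [15,17] [17,18]
{[1,4],[2,5],[4,7]} hit by 4; {[5,8],[5,9],[8,10]} hit by 8; {[9,12]} hit by 12; {[15,17],[17,18]} hit by 17.
Points: 4, 8, 12, 17 (4 total).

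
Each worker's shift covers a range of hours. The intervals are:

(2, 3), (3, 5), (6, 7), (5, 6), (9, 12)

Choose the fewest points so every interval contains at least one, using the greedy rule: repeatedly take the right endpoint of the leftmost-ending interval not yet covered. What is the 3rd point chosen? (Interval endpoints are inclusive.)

Sorted: [2,3] [3,5] [5,6] [6,7] [9,12]
{[2,3],[3,5]} hit by 3; {[5,6],[6,7]} hit by 6; {[9,12]} hit by 12.
Points: 3, 6, 12 (3 total).

12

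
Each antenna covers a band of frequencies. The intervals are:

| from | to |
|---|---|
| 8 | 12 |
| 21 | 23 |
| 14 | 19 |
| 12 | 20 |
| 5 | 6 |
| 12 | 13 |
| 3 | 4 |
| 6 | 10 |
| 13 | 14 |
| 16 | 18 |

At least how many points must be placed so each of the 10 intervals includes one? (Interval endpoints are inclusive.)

6

Process intervals by earliest right end; each time one isn't hit yet, stab at its right endpoint.
Sorted: [3,4] [5,6] [6,10] [8,12] [12,13] [13,14] [16,18] [14,19] [12,20] [21,23]
{[3,4]} hit by 4; {[5,6],[6,10]} hit by 6; {[8,12],[12,13]} hit by 12; {[13,14]} hit by 14; {[16,18],[14,19],[12,20]} hit by 18; {[21,23]} hit by 23.
Points: 4, 6, 12, 14, 18, 23 (6 total).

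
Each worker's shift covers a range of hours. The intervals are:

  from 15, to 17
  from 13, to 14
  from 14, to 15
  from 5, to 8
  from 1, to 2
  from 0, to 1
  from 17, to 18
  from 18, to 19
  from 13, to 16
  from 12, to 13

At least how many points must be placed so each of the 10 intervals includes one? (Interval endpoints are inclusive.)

Process intervals by earliest right end; each time one isn't hit yet, stab at its right endpoint.
Sorted: [0,1] [1,2] [5,8] [12,13] [13,14] [14,15] [13,16] [15,17] [17,18] [18,19]
{[0,1],[1,2]} hit by 1; {[5,8]} hit by 8; {[12,13],[13,14]} hit by 13; {[14,15],[13,16],[15,17]} hit by 15; {[17,18],[18,19]} hit by 18.
Points: 1, 8, 13, 15, 18 (5 total).

5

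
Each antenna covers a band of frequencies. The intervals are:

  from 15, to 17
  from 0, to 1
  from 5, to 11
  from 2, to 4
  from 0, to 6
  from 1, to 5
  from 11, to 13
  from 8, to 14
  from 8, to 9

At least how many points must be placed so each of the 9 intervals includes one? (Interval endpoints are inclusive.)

Sorted: [0,1] [2,4] [1,5] [0,6] [8,9] [5,11] [11,13] [8,14] [15,17]
{[0,1]} hit by 1; {[2,4],[1,5],[0,6]} hit by 4; {[8,9],[5,11]} hit by 9; {[11,13],[8,14]} hit by 13; {[15,17]} hit by 17.
Points: 1, 4, 9, 13, 17 (5 total).

5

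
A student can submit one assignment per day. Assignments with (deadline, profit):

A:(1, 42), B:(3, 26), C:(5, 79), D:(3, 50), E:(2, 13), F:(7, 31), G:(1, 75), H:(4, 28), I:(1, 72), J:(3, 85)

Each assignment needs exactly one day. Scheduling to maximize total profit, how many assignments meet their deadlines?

6

Take jobs in profit order; each goes to the latest open slot no later than its deadline.
Profit order: J=85 C=79 G=75 I=72 D=50 A=42 F=31 H=28 B=26 E=13
Assign: J→slot 3, C→slot 5, G→slot 1, I skipped, D→slot 2, A skipped, F→slot 7, H→slot 4, B skipped, E skipped.
Slots: [1:G] [2:D] [3:J] [4:H] [5:C] [7:F]
6 of 10 scheduled.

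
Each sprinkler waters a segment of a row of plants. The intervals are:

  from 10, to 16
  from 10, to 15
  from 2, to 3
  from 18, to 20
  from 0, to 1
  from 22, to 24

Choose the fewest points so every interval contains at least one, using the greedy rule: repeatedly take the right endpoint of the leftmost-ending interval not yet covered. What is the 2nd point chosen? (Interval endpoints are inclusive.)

3

By right end: [0,1]  [2,3]  [10,15]  [10,16]  [18,20]  [22,24]
[0,1] uncovered → point at 1; [2,3] uncovered → point at 3; [10,15] uncovered → point at 15; [18,20] uncovered → point at 20; [22,24] uncovered → point at 24.
Points: 1, 3, 15, 20, 24 (5 total).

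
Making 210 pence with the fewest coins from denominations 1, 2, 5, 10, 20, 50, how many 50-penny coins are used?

4

210 = 4×50 + 1×10
Count of 50: 4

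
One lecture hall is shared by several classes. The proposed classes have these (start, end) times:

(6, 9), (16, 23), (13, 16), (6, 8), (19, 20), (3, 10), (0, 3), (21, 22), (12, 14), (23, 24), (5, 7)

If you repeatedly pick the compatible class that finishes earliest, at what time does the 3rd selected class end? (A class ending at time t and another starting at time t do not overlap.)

Sorted by end: (0,3)  (5,7)  (6,8)  (6,9)  (3,10)  (12,14)  (13,16)  (19,20)  (21,22)  (16,23)  (23,24)
take (0,3); take (5,7); skip (6,9); skip (3,10); take (12,14); skip (13,16); take (19,20); take (21,22); skip (16,23); take (23,24).
Selected: (0,3) (5,7) (12,14) (19,20) (21,22) (23,24)

14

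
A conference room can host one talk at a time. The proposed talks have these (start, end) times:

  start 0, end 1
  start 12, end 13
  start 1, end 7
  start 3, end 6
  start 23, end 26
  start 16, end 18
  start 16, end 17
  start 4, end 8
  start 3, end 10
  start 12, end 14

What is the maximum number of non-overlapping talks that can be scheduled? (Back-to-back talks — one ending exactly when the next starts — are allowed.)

5

Sorted by end: (0,1)  (3,6)  (1,7)  (4,8)  (3,10)  (12,13)  (12,14)  (16,17)  (16,18)  (23,26)
take (0,1); take (3,6); skip (4,8); skip (3,10); take (12,13); skip (12,14); take (16,17); skip (16,18); take (23,26).
Selected 5 talks.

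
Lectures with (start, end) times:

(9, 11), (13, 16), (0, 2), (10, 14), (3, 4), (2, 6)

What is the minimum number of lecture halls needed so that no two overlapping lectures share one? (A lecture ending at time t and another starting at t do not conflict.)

2

Count concurrent intervals with a sweep; the peak is the room count.
Events (time:±→running): 0:+→1 2:-→0 2:+→1 3:+→2 … peak 2.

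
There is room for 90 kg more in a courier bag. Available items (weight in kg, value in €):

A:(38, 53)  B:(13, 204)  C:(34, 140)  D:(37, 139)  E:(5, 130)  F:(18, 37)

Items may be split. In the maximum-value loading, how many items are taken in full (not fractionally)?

Ratios (sorted): E 26.00, B 15.69, C 4.12, D 3.76, F 2.06, A 1.39
take E (5 @ 130); take B (13 @ 204); take C (34 @ 140); take D (37 @ 139); take 1/18 of F → 2.06. Capacity used 90/90.
4 item(s) taken whole; one partial (take 1/18 of F).

4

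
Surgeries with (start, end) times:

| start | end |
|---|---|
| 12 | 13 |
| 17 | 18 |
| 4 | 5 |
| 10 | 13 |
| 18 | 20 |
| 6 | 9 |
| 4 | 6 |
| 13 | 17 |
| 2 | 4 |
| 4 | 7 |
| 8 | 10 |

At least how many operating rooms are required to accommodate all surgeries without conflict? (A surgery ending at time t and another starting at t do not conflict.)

3

The answer is the maximum number of intervals overlapping at any instant.
Events (time:±→running): 2:+→1 4:-→0 4:+→1 4:+→2 4:+→3 … peak 3.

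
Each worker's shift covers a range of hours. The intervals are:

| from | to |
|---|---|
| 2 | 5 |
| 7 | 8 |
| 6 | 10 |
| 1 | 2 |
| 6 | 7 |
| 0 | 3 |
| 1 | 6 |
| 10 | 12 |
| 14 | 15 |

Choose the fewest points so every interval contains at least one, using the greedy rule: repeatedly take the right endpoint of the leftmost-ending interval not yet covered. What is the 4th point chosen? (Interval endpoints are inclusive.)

By right end: [1,2]  [0,3]  [2,5]  [1,6]  [6,7]  [7,8]  [6,10]  [10,12]  [14,15]
[1,2] uncovered → point at 2; [6,7] uncovered → point at 7; [10,12] uncovered → point at 12; [14,15] uncovered → point at 15.
Points: 2, 7, 12, 15 (4 total).

15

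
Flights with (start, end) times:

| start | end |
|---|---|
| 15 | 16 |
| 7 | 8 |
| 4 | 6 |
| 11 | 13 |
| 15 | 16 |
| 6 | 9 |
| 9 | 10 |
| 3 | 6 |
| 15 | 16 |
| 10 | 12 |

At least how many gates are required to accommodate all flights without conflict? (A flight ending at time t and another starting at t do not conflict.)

3

Count concurrent intervals with a sweep; the peak is the room count.
starts: [3, 4, 6, 7, 9, 10, 11, 15, 15, 15]
ends:   [6, 6, 8, 9, 10, 12, 13, 16, 16, 16]
s3→1 s4→2 e6→1 e6→0 s6→1 s7→2 e8→1 e9→0 s9→1 e10→0 s10→1 s11→2 e12→1 e13→0 s15→1 s15→2 s15→3  — peak 3.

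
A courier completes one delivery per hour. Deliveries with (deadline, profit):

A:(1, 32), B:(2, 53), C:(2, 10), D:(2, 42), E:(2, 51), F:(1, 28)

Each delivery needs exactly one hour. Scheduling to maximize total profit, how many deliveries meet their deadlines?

2

Take jobs in profit order; each goes to the latest open slot no later than its deadline.
By profit: B(d2,53), E(d2,51), D(d2,42), A(d1,32), F(d1,28), C(d2,10)
B→slot 2; E→slot 1; D skipped; A skipped; F skipped; C skipped.
2 of 6 scheduled.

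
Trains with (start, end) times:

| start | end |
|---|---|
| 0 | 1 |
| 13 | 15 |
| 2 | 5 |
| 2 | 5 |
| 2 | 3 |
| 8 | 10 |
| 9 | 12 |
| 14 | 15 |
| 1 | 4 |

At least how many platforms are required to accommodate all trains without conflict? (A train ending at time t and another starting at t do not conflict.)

4

Count concurrent intervals with a sweep; the peak is the room count.
Events (time:±→running): 0:+→1 1:-→0 1:+→1 2:+→2 2:+→3 2:+→4 … peak 4.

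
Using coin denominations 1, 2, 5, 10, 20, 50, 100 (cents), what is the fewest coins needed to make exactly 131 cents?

Use the largest denomination that fits, subtract, and repeat.
131 = 1×100 + 1×20 + 1×10 + 1×1
Total coins = 1 + 1 + 1 + 1 = 4

4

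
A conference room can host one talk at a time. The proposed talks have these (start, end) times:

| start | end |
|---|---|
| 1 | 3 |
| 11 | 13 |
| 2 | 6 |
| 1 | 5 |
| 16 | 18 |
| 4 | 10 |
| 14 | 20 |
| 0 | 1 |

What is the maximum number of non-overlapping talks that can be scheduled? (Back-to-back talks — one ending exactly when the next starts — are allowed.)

5

By end time: (0,1), (1,3), (1,5), (2,6), (4,10), (11,13), (16,18), (14,20).
Pick (0,1); next start ≥ 1 → (1,3); next start ≥ 3 → (4,10); next start ≥ 10 → (11,13); next start ≥ 13 → (16,18).
Selected 5 talks.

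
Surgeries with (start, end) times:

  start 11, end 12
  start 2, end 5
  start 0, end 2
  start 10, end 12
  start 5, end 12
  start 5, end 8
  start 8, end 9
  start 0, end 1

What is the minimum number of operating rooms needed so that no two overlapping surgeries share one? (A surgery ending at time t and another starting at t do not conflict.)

3

Count concurrent intervals with a sweep; the peak is the room count.
Events (time:±→running): 0:+→1 0:+→2 1:-→1 2:-→0 2:+→1 5:-→0 5:+→1 5:+→2 8:-→1 8:+→2 9:-→1 10:+→2 11:+→3 … peak 3.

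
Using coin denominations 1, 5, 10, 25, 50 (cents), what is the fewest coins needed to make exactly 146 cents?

6

Greedy: take as many of the largest coin as possible, then repeat with the remainder.
146 = 2×50 + 1×25 + 2×10 + 1×1
Total coins = 2 + 1 + 2 + 1 = 6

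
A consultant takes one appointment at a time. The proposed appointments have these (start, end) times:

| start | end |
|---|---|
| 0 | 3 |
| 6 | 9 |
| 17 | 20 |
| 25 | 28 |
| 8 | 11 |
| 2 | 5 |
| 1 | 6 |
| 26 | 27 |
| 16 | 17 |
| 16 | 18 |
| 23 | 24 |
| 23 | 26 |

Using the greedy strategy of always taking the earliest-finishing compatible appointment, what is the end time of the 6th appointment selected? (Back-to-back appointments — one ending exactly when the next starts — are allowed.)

27

Sorted by end: (0,3)  (2,5)  (1,6)  (6,9)  (8,11)  (16,17)  (16,18)  (17,20)  (23,24)  (23,26)  (26,27)  (25,28)
take (0,3); skip (2,5); take (6,9); take (16,17); take (17,20); take (23,24); take (26,27).
Selected: (0,3) (6,9) (16,17) (17,20) (23,24) (26,27)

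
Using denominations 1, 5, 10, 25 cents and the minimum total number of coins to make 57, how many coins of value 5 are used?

Greedy: take as many of the largest coin as possible, then repeat with the remainder.
57 − 2×25→7 − 1×5→2 − 2×1→0
Count of 5: 1

1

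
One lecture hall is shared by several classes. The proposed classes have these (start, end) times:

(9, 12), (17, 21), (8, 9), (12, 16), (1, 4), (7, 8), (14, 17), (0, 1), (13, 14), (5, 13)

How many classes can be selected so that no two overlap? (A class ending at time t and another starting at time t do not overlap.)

8

Sort by end time and greedily take each interval whose start is ≥ the last chosen end.
Sorted by end: (0,1)  (1,4)  (7,8)  (8,9)  (9,12)  (5,13)  (13,14)  (12,16)  (14,17)  (17,21)
take (0,1); take (1,4); take (7,8); take (8,9); take (9,12); take (13,14); take (14,17); take (17,21).
Selected 8 classes.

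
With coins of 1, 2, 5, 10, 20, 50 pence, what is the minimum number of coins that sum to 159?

6

Greedy: take as many of the largest coin as possible, then repeat with the remainder.
159 = 3×50 + 1×5 + 2×2
Total coins = 3 + 1 + 2 = 6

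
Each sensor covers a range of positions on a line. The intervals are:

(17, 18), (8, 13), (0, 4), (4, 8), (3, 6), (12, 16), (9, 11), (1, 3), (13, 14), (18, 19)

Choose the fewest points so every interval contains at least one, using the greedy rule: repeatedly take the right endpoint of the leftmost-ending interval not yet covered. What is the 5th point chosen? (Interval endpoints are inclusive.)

18

Process intervals by earliest right end; each time one isn't hit yet, stab at its right endpoint.
By right end: [1,3]  [0,4]  [3,6]  [4,8]  [9,11]  [8,13]  [13,14]  [12,16]  [17,18]  [18,19]
[1,3] uncovered → point at 3; [4,8] uncovered → point at 8; [9,11] uncovered → point at 11; [13,14] uncovered → point at 14; [17,18] uncovered → point at 18.
Points: 3, 8, 11, 14, 18 (5 total).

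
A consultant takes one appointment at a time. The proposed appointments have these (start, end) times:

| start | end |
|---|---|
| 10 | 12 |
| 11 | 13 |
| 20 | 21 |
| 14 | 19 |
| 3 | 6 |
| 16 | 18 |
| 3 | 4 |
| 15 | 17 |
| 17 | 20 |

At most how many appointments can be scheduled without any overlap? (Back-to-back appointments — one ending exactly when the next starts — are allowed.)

5

By end time: (3,4), (3,6), (10,12), (11,13), (15,17), (16,18), (14,19), (17,20), (20,21).
Pick (3,4); next start ≥ 4 → (10,12); next start ≥ 12 → (15,17); next start ≥ 17 → (17,20); next start ≥ 20 → (20,21).
Selected 5 appointments.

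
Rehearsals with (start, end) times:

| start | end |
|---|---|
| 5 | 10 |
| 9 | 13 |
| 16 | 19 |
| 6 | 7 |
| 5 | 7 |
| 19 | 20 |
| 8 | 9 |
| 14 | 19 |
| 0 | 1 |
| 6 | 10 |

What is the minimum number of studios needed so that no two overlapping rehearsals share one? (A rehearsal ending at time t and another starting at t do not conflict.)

4

Count concurrent intervals with a sweep; the peak is the room count.
starts: [0, 5, 5, 6, 6, 8, 9, 14, 16, 19]
ends:   [1, 7, 7, 9, 10, 10, 13, 19, 19, 20]
s0→1 e1→0 s5→1 s5→2 s6→3 s6→4  — peak 4.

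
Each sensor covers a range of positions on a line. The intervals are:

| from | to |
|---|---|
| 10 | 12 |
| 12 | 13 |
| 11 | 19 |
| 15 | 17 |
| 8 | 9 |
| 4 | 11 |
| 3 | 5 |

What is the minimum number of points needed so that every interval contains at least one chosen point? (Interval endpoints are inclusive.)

4

Process intervals by earliest right end; each time one isn't hit yet, stab at its right endpoint.
Sorted: [3,5] [8,9] [4,11] [10,12] [12,13] [15,17] [11,19]
{[3,5]} hit by 5; {[8,9],[4,11]} hit by 9; {[10,12],[12,13]} hit by 12; {[15,17],[11,19]} hit by 17.
Points: 5, 9, 12, 17 (4 total).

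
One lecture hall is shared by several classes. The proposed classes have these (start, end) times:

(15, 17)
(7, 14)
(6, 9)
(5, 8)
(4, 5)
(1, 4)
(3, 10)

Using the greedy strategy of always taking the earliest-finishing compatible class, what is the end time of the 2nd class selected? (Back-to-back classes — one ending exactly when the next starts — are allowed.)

5

By end time: (1,4), (4,5), (5,8), (6,9), (3,10), (7,14), (15,17).
Pick (1,4); next start ≥ 4 → (4,5); next start ≥ 5 → (5,8); next start ≥ 8 → (15,17).
Selected: (1,4) (4,5) (5,8) (15,17)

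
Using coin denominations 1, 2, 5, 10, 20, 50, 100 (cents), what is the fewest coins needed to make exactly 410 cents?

5

Greedy: take as many of the largest coin as possible, then repeat with the remainder.
410 = 4×100 + 1×10
Total coins = 4 + 1 = 5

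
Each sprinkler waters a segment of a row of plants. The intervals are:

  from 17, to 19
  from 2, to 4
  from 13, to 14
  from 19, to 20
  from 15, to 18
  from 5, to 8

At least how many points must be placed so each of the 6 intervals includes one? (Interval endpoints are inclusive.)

5

By right end: [2,4]  [5,8]  [13,14]  [15,18]  [17,19]  [19,20]
[2,4] uncovered → point at 4; [5,8] uncovered → point at 8; [13,14] uncovered → point at 14; [15,18] uncovered → point at 18; [19,20] uncovered → point at 20.
Points: 4, 8, 14, 18, 20 (5 total).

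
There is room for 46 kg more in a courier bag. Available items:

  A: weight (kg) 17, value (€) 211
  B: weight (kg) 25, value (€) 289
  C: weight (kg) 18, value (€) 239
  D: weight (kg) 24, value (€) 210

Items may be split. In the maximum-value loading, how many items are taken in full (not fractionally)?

Greedy by value/weight ratio, highest first.
Ratios (sorted): C 13.28, A 12.41, B 11.56, D 8.75
take C (18 @ 239); take A (17 @ 211); take 11/25 of B → 127.16. Capacity used 46/46.
2 item(s) taken whole; one partial (take 11/25 of B).

2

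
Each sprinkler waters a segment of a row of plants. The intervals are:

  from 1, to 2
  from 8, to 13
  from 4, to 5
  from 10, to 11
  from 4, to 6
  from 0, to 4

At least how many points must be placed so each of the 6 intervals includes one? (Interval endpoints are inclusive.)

3

Process intervals by earliest right end; each time one isn't hit yet, stab at its right endpoint.
Sorted: [1,2] [0,4] [4,5] [4,6] [10,11] [8,13]
{[1,2],[0,4]} hit by 2; {[4,5],[4,6]} hit by 5; {[10,11],[8,13]} hit by 11.
Points: 2, 5, 11 (3 total).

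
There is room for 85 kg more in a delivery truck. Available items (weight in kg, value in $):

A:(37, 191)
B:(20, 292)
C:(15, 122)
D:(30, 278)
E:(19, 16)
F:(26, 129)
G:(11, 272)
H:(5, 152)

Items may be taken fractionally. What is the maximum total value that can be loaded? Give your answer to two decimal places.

Order: H (152/5=30.40) > G (272/11=24.73) > B (292/20=14.60) > D (278/30=9.27) > C (122/15=8.13) > A (191/37=5.16) > F (129/26=4.96) > E (16/19=0.84)
Fill: take H (5 @ 152) → take G (11 @ 272) → take B (20 @ 292) → take D (30 @ 278) → take C (15 @ 122) → take 4/37 of A → 20.65; 85/85 used.
Total value = 1136.65

1136.65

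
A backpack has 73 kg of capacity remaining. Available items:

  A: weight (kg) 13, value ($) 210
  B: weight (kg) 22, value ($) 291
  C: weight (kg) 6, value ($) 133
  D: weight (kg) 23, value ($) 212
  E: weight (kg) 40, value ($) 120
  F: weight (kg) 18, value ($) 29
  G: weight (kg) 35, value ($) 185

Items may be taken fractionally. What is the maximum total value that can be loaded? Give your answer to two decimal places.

Sort by value per unit weight and fill in that order.
Ratios (sorted): C 22.17, A 16.15, B 13.23, D 9.22, G 5.29, E 3.00, F 1.61
take C (6 @ 133); take A (13 @ 210); take B (22 @ 291); take D (23 @ 212); take 9/35 of G → 47.57. Capacity used 73/73.
Total value = 893.57

893.57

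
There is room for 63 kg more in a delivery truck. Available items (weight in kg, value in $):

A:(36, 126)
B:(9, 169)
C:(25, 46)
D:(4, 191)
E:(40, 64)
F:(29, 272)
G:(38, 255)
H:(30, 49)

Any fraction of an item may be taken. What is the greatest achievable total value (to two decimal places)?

Greedy by value/weight ratio, highest first.
Ratios (sorted): D 47.75, B 18.78, F 9.38, G 6.71, A 3.50, C 1.84, H 1.63, E 1.60
take D (4 @ 191); take B (9 @ 169); take F (29 @ 272); take 21/38 of G → 140.92. Capacity used 63/63.
Total value = 772.92

772.92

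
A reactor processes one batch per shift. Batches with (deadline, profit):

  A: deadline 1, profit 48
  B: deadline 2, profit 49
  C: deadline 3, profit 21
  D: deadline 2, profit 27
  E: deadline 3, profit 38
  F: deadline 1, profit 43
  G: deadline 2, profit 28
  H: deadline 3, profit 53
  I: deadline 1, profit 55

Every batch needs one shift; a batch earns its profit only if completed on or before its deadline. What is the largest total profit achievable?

Sort by profit descending; place each in the latest free slot ≤ its deadline.
Profit order: I=55 H=53 B=49 A=48 F=43 E=38 G=28 D=27 C=21
Assign: I→slot 1, H→slot 3, B→slot 2, A skipped, F skipped, E skipped, G skipped, D skipped, C skipped.
Slots: [1:I] [2:B] [3:H]
Profit = 55 + 49 + 53 = 157

157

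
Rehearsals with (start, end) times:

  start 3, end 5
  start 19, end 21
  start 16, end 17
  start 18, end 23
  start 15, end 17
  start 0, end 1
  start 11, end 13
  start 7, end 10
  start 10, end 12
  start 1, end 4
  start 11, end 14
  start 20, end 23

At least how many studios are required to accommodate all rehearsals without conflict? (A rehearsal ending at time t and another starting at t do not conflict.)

The answer is the maximum number of intervals overlapping at any instant.
starts: [0, 1, 3, 7, 10, 11, 11, 15, 16, 18, 19, 20]
ends:   [1, 4, 5, 10, 12, 13, 14, 17, 17, 21, 23, 23]
s0→1 e1→0 s1→1 s3→2 e4→1 e5→0 s7→1 e10→0 s10→1 s11→2 s11→3  — peak 3.

3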